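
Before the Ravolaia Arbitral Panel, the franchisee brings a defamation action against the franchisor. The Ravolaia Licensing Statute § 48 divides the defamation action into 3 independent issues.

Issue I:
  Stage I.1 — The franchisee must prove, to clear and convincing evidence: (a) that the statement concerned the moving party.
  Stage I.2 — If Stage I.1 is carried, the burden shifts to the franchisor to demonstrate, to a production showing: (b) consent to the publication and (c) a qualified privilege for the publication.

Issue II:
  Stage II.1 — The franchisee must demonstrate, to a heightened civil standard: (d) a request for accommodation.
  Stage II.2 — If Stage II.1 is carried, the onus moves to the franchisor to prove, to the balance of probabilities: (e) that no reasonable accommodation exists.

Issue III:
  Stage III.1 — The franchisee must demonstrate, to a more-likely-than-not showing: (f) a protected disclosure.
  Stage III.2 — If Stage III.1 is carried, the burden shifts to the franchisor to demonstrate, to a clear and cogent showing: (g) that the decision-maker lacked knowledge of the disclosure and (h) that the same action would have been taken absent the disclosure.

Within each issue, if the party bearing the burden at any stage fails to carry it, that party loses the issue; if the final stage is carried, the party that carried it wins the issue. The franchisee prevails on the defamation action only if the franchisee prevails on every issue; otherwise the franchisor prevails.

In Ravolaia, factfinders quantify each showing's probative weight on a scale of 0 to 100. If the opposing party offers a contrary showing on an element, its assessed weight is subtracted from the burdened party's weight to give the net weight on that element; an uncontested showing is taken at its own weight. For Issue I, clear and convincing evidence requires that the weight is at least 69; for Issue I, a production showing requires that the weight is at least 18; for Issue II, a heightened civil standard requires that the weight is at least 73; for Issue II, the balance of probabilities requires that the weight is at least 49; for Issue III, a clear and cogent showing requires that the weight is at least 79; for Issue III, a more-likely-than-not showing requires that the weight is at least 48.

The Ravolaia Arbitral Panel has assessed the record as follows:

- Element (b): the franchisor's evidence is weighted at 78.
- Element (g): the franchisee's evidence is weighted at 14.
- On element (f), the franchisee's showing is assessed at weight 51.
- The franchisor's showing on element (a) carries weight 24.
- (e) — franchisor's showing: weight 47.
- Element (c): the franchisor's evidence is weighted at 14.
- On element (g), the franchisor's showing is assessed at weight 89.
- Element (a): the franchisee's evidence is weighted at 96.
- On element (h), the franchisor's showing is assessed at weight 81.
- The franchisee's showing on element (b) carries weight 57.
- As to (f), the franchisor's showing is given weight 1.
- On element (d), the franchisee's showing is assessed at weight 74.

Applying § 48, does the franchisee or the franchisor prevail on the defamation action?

— Issue I —
At Stage I.1 the franchisee must meet clear and convincing evidence (weight is at least 69): on (a) the weight is 96 less the opposing 24 gives net 72, ≥ 69, so (a) meets the standard.
  All elements met. The burden passes to the franchisor.
At Stage I.2 the franchisor must meet a production showing (weight is at least 18): on (b) the weight is 78 less the opposing 57 gives net 21, which does reach 18, so (b) meets the standard; on (c) the weight is 14, which does not reach 18, so (c) does not meet the standard.
  Not every element is met, so the franchisor fails to carry Stage I.2.
The analysis ends at Stage I.2; the franchisee prevails on this issue.
— Issue II —
Stage II.1 — burden on franchisee; standard: a heightened civil standard (weight is at least 73).
    (d): 74 ≥ 73 [met]
  Stage II.1 is satisfied; the onus moves to the franchisor.
Stage II.2 — burden on franchisor; standard: the balance of probabilities (weight is at least 49).
    (e): 47 < 49 [not met]
  Not every element is met, so the franchisor fails to carry Stage II.2.
So the franchisee prevails on this issue.
— Issue III —
At Stage III.1 the franchisee must meet a more-likely-than-not showing (weight is at least 48): on (f) the weight is 51 less the opposing 1 gives net 50, ≥ 48, so (f) meets the standard.
  All elements met. The burden passes to the franchisor.
At Stage III.2 the franchisor must meet a clear and cogent showing (weight is at least 79): on (g) the weight is 89 less the opposing 14 gives net 75, which does not reach 79, so (g) does not meet the standard; on (h) the weight is 81, which does reach 79, so (h) meets the standard.
  The franchisor does not carry Stage III.2.
The franchisee prevails on this issue.
Per-issue: Issue I → franchisee; Issue II → franchisee; Issue III → franchisee. The franchisee must prevail on every issue; overall, the franchisee prevails.

franchisee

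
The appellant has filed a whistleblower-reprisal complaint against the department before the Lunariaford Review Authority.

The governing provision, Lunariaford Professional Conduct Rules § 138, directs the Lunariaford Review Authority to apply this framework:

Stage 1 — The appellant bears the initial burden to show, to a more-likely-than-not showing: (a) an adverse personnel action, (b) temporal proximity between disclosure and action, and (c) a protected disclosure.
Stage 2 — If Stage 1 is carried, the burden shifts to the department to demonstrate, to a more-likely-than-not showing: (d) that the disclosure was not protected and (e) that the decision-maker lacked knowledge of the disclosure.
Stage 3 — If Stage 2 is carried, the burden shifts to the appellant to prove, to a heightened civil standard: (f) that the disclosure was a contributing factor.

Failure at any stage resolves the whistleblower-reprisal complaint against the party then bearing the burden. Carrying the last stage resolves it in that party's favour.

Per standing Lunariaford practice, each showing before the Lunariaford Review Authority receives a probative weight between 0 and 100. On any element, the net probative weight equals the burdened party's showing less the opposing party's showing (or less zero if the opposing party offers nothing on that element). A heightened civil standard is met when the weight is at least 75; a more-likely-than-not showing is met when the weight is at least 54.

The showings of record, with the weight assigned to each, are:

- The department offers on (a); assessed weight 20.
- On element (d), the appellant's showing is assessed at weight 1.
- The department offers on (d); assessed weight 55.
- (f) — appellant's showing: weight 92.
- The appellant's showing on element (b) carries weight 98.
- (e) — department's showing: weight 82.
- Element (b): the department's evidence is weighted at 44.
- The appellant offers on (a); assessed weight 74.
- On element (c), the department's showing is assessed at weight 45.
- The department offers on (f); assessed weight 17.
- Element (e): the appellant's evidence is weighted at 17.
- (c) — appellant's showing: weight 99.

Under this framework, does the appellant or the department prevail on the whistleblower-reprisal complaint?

At Stage 1 the appellant must meet a more-likely-than-not showing (weight is at least 54): on (a) the weight is 74 less the opposing 20 gives net 54, which does reach 54, so (a) meets the standard; on (b) the weight is 98 less the opposing 44 gives net 54, ≥ 54, so (b) meets the standard; on (c) the weight is 99 less the opposing 45 gives net 54, which does reach 54, so (c) meets the standard.
  Stage 1 carried; the burden shifts to the department.
At Stage 2 the department must meet a more-likely-than-not showing (weight is at least 54): on (d) the weight is 55 less the opposing 1 gives net 54, which does reach 54, so (d) meets the standard; on (e) the weight is 82 less the opposing 17 gives net 65, ≥ 54, so (e) meets the standard.
  The department carries Stage 2; the appellant now bears the burden.
At Stage 3 the appellant must meet a heightened civil standard (weight is at least 75): on (f) the weight is 92 less the opposing 17 gives net 75, which does reach 75, so (f) meets the standard.
  Stage 3 carried; the final stage is satisfied.
With every stage satisfied, the appellant prevails.

appellant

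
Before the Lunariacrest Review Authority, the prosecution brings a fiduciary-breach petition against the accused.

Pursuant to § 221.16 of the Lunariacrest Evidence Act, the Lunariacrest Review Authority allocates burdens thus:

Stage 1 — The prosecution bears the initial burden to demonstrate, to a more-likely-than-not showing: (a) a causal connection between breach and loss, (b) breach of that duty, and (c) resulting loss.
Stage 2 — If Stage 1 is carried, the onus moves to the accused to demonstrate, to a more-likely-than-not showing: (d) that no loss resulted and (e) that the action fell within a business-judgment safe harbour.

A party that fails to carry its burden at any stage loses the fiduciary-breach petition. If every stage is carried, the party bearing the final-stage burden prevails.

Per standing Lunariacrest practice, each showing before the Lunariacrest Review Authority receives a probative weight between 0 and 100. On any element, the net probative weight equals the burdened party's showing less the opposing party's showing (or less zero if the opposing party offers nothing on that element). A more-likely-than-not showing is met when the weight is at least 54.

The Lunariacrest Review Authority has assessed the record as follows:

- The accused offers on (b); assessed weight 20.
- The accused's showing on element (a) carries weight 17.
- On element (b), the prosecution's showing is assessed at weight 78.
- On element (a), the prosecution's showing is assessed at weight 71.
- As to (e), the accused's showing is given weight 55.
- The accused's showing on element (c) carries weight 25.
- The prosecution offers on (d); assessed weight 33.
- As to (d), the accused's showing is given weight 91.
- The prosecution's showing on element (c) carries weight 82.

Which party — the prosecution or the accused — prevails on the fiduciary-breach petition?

Stage 1 (prosecution, a more-likely-than-not showing, weight is at least 54): (a) net 71−17=54 ≥ 54 — meets; (b) net 78−20=58 ≥ 54 — meets; (c) net 82−25=57 ≥ 54 — meets.
  Stage 1 carried; the burden shifts to the accused.
Stage 2 (accused, a more-likely-than-not showing, weight is at least 54): (d) net 91−33=58 ≥ 54 — meets; (e) 55 ≥ 54 — meets.
  Stage 2 carried; the final stage is satisfied.
All stages carried — the accused prevails.

accused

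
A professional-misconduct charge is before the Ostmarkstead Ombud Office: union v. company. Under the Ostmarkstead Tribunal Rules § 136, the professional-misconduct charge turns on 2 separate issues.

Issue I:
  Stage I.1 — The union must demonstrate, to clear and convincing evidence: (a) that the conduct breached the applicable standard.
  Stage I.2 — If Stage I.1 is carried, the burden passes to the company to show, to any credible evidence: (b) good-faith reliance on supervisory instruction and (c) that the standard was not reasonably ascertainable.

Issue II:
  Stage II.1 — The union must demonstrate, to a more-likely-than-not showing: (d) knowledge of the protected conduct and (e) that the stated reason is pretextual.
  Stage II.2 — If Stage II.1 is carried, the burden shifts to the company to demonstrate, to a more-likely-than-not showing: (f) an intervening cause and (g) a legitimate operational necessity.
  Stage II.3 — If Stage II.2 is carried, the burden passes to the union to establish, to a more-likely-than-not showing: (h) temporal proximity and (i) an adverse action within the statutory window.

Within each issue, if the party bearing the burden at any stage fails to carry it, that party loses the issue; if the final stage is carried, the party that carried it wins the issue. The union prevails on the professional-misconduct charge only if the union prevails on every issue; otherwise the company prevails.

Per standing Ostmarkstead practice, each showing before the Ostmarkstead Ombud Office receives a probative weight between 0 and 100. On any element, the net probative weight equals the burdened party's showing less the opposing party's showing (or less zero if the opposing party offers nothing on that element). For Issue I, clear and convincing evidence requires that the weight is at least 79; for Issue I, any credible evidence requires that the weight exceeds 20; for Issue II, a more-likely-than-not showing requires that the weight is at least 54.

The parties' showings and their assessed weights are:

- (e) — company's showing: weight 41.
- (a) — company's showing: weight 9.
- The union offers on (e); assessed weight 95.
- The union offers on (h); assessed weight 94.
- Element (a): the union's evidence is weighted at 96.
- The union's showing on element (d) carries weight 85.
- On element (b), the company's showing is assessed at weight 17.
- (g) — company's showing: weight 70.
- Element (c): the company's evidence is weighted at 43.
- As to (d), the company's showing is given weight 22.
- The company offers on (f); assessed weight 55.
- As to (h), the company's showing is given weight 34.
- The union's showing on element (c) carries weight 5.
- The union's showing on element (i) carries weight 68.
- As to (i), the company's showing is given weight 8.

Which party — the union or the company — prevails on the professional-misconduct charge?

union

— Issue I —
Stage I.1 — burden on union; standard: clear and convincing evidence (weight is at least 79).
    (a): 96 − 9 = 87 ≥ 79 [met]
  Stage I.1 is satisfied; the onus moves to the company.
Stage I.2 — burden on company; standard: any credible evidence (weight exceeds 20).
    (b): 17 ≤ 20 [not met]
    (c): 43 − 5 = 38 > 20 [met]
  Not every element is met, so the company fails to carry Stage I.2.
The union prevails on this issue.
— Issue II —
Stage II.1 — burden on union; standard: a more-likely-than-not showing (weight is at least 54).
    (d): 85 − 22 = 63 ≥ 54 [met]
    (e): 95 − 41 = 54 ≥ 54 [met]
  Stage II.1 carried; the burden shifts to the company.
Stage II.2 — burden on company; standard: a more-likely-than-not showing (weight is at least 54).
    (f): 55 ≥ 54 [met]
    (g): 70 ≥ 54 [met]
  Stage II.2 is satisfied; the onus moves to the union.
Stage II.3 — burden on union; standard: a more-likely-than-not showing (weight is at least 54).
    (h): 94 − 34 = 60 ≥ 54 [met]
    (i): 68 − 8 = 60 ≥ 54 [met]
  All elements met at the final stage.
Every stage carried; the union prevails on this issue.
Per-issue: Issue I → union; Issue II → union. The union must prevail on every issue; overall, the union prevails.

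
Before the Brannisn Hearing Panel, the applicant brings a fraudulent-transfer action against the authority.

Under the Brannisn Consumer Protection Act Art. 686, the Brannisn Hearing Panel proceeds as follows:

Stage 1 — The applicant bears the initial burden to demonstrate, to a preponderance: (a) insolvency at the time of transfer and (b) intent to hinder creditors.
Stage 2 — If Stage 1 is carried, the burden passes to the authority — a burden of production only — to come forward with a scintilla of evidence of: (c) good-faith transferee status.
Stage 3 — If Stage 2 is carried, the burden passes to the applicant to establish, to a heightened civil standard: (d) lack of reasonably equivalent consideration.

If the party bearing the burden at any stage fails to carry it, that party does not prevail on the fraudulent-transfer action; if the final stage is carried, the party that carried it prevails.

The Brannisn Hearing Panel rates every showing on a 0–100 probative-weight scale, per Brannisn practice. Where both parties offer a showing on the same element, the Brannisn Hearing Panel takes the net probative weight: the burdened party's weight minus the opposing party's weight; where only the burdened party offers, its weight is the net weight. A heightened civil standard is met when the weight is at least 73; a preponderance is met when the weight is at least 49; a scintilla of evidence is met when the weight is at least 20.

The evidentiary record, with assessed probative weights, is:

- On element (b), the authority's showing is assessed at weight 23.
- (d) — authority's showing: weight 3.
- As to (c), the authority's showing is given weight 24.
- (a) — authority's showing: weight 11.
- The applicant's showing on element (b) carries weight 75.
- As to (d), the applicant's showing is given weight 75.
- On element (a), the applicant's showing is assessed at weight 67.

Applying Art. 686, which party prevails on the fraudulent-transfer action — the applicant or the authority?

Stage 1 — burden on applicant; standard: a preponderance (weight is at least 49).
    (a): 67 − 11 = 56 ≥ 49 [met]
    (b): 75 − 23 = 52 ≥ 49 [met]
  All elements met. The burden passes to the authority.
Stage 2 — burden on authority; standard: a scintilla of evidence (weight is at least 20).
    (c): 24 ≥ 20 [met]
  Stage 2 is satisfied; the onus moves to the applicant.
Stage 3 — burden on applicant; standard: a heightened civil standard (weight is at least 73).
    (d): 75 − 3 = 72 < 73 [not met]
  Not every element is met, so the applicant fails to carry Stage 3.
The authority prevails.

authority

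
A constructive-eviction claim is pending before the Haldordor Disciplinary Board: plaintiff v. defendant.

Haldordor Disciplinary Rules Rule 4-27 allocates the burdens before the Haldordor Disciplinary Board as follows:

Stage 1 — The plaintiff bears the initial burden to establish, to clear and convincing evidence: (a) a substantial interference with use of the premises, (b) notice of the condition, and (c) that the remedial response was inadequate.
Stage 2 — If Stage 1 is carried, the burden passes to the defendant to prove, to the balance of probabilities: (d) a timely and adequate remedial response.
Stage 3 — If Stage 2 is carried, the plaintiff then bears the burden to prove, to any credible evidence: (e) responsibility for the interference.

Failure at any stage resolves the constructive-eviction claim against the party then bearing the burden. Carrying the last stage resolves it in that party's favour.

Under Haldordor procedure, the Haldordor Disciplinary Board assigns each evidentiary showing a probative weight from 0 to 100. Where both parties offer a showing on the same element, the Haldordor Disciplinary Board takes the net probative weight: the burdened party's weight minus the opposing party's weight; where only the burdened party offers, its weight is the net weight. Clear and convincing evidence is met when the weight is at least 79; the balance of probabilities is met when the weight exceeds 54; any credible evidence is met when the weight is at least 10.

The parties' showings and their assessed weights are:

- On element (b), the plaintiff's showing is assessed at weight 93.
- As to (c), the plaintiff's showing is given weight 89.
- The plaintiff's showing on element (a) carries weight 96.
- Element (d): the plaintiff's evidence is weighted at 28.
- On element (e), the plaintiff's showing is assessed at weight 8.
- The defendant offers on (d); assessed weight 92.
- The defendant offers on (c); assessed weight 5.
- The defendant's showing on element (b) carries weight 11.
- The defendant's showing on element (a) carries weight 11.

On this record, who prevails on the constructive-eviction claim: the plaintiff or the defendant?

Stage 1 — burden on plaintiff; standard: clear and convincing evidence (weight is at least 79).
    (a): 96 − 11 = 85 ≥ 79 [met]
    (b): 93 − 11 = 82 ≥ 79 [met]
    (c): 89 − 5 = 84 ≥ 79 [met]
  All elements met. The burden passes to the defendant.
Stage 2 — burden on defendant; standard: the balance of probabilities (weight exceeds 54).
    (d): 92 − 28 = 64 > 54 [met]
  Stage 2 is satisfied; the onus moves to the plaintiff.
Stage 3 — burden on plaintiff; standard: any credible evidence (weight is at least 10).
    (e): 8 < 10 [not met]
  Stage 3 not carried; the plaintiff fails its burden.
The defendant prevails.

defendant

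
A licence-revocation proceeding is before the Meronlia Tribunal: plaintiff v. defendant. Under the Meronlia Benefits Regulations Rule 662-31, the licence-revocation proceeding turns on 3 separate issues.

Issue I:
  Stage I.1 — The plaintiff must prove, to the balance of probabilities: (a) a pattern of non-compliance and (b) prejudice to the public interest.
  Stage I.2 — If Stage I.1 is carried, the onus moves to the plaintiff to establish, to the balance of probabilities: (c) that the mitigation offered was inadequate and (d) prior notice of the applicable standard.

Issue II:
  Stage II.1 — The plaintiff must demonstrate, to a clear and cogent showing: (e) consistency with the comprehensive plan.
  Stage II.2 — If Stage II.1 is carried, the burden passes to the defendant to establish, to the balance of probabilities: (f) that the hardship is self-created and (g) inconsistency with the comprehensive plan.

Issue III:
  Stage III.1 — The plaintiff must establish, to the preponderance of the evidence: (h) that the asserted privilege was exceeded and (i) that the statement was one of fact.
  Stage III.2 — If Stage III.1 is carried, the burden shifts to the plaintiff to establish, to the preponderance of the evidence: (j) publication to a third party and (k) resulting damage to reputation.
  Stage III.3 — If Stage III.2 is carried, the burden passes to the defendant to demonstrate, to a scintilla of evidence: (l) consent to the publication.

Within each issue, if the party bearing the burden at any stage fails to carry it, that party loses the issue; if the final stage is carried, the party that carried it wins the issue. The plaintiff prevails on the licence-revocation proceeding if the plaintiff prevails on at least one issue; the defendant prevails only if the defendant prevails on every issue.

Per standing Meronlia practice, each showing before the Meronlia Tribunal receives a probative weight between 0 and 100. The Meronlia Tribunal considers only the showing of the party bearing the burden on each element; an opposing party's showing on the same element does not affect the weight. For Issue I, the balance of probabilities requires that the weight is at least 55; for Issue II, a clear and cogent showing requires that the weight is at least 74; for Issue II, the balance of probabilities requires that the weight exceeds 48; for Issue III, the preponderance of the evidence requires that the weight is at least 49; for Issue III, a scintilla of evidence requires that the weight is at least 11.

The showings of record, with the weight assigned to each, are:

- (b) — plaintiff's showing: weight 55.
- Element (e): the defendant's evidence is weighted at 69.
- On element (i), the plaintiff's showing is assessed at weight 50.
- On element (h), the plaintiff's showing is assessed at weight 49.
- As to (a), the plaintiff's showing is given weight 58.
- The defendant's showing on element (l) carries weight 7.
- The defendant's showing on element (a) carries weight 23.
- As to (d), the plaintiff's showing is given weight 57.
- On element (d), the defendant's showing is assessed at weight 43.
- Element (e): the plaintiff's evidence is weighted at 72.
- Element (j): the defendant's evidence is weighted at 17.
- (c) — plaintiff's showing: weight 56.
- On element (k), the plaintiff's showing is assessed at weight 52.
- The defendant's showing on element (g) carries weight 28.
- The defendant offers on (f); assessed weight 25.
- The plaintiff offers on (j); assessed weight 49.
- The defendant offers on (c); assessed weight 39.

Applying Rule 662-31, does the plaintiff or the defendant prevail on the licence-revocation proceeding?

— Issue I —
At Stage I.1 the plaintiff must meet the balance of probabilities (weight is at least 55): on (a) the weight is 58 (the defendant's 23 is given no effect), ≥ 55, so (a) meets the standard; on (b) the weight is 55, ≥ 55, so (b) meets the standard.
  Stage I.1 carried; the burden remains with the plaintiff.
At Stage I.2 the plaintiff must meet the balance of probabilities (weight is at least 55): on (c) the weight is 56 (the defendant's 39 is given no effect), ≥ 55, so (c) meets the standard; on (d) the weight is 57 (the defendant's 43 is given no effect), ≥ 55, so (d) meets the standard.
  The plaintiff carries the last stage.
With every stage satisfied, the plaintiff prevails on this issue.
— Issue II —
Stage II.1 (plaintiff, a clear and cogent showing, weight is at least 74): (e) 72 (defendant's 69 disregarded) < 74 — fails.
  Not every element is met, so the plaintiff fails to carry Stage II.1.
The analysis ends at Stage II.1; the defendant prevails on this issue.
— Issue III —
Stage III.1 — burden on plaintiff; standard: the preponderance of the evidence (weight is at least 49).
    (h): 49 ≥ 49 [met]
    (i): 50 ≥ 49 [met]
  All elements met. The plaintiff retains the burden for Stage III.2.
Stage III.2 — burden on plaintiff; standard: the preponderance of the evidence (weight is at least 49).
    (j): 49 (defendant's 17 disregarded) ≥ 49 [met]
    (k): 52 ≥ 49 [met]
  Stage III.2 is satisfied; the onus moves to the defendant.
Stage III.3 — burden on defendant; standard: a scintilla of evidence (weight is at least 11).
    (l): 7 < 11 [not met]
  Stage III.3 not carried; the defendant fails its burden.
The plaintiff prevails on this issue.
Per-issue: Issue I → plaintiff; Issue II → defendant; Issue III → plaintiff. The plaintiff must prevail on at least one issue; overall, the plaintiff prevails.

plaintiff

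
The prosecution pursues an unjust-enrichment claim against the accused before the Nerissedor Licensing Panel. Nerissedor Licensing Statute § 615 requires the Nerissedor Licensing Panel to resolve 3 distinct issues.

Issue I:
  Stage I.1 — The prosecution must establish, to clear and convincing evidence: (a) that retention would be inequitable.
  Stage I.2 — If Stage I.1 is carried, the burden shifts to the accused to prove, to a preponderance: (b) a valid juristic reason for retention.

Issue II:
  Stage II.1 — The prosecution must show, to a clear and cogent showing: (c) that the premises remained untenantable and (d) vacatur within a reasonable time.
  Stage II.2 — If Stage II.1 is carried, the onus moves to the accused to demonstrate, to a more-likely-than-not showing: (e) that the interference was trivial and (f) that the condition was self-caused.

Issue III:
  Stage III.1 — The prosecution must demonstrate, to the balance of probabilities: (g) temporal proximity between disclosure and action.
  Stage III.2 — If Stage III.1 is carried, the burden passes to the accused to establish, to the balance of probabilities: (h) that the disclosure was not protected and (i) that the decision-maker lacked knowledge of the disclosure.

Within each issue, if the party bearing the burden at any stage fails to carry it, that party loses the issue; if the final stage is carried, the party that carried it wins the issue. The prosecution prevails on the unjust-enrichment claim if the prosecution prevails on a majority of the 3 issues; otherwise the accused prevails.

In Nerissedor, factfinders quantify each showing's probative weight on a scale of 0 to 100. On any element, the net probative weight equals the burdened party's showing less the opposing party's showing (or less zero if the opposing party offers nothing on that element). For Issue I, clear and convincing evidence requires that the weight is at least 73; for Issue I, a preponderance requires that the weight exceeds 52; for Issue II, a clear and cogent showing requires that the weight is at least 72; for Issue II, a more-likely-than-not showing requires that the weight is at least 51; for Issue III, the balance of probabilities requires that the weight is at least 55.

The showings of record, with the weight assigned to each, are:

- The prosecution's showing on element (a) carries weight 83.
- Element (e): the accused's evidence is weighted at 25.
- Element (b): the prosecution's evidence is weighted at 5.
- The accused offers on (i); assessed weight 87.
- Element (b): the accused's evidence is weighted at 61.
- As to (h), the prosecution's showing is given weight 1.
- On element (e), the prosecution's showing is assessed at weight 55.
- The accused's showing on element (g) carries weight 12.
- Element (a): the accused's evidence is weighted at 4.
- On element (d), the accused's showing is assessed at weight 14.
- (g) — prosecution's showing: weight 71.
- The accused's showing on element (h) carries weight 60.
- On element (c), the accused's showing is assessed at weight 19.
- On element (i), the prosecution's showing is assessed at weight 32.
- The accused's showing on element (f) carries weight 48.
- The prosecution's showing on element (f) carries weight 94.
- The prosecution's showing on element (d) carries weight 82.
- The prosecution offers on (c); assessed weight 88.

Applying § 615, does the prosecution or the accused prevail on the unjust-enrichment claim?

— Issue I —
Stage I.1 — burden on prosecution; standard: clear and convincing evidence (weight is at least 73).
    (a): 83 − 4 = 79 ≥ 73 [met]
  All elements met. The burden passes to the accused.
Stage I.2 — burden on accused; standard: a preponderance (weight exceeds 52).
    (b): 61 − 5 = 56 > 52 [met]
  All elements met at the final stage.
Every stage carried; the accused prevails on this issue.
— Issue II —
Stage II.1 (prosecution, a clear and cogent showing, weight is at least 72): (c) net 88−19=69 < 72 — fails; (d) net 82−14=68 < 72 — fails.
  Stage II.1 not carried; the prosecution fails its burden.
The accused prevails on this issue.
— Issue III —
At Stage III.1 the prosecution must meet the balance of probabilities (weight is at least 55): on (g) the weight is 71 less the opposing 12 gives net 59, ≥ 55, so (g) meets the standard.
  All elements met. The burden passes to the accused.
At Stage III.2 the accused must meet the balance of probabilities (weight is at least 55): on (h) the weight is 60 less the opposing 1 gives net 59, which does reach 55, so (h) meets the standard; on (i) the weight is 87 less the opposing 32 gives net 55, which does reach 55, so (i) meets the standard.
  All elements met at the final stage.
With every stage satisfied, the accused prevails on this issue.
Per-issue: Issue I → accused; Issue II → accused; Issue III → accused. The prosecution must prevail on a majority of issues; overall, the accused prevails.

accused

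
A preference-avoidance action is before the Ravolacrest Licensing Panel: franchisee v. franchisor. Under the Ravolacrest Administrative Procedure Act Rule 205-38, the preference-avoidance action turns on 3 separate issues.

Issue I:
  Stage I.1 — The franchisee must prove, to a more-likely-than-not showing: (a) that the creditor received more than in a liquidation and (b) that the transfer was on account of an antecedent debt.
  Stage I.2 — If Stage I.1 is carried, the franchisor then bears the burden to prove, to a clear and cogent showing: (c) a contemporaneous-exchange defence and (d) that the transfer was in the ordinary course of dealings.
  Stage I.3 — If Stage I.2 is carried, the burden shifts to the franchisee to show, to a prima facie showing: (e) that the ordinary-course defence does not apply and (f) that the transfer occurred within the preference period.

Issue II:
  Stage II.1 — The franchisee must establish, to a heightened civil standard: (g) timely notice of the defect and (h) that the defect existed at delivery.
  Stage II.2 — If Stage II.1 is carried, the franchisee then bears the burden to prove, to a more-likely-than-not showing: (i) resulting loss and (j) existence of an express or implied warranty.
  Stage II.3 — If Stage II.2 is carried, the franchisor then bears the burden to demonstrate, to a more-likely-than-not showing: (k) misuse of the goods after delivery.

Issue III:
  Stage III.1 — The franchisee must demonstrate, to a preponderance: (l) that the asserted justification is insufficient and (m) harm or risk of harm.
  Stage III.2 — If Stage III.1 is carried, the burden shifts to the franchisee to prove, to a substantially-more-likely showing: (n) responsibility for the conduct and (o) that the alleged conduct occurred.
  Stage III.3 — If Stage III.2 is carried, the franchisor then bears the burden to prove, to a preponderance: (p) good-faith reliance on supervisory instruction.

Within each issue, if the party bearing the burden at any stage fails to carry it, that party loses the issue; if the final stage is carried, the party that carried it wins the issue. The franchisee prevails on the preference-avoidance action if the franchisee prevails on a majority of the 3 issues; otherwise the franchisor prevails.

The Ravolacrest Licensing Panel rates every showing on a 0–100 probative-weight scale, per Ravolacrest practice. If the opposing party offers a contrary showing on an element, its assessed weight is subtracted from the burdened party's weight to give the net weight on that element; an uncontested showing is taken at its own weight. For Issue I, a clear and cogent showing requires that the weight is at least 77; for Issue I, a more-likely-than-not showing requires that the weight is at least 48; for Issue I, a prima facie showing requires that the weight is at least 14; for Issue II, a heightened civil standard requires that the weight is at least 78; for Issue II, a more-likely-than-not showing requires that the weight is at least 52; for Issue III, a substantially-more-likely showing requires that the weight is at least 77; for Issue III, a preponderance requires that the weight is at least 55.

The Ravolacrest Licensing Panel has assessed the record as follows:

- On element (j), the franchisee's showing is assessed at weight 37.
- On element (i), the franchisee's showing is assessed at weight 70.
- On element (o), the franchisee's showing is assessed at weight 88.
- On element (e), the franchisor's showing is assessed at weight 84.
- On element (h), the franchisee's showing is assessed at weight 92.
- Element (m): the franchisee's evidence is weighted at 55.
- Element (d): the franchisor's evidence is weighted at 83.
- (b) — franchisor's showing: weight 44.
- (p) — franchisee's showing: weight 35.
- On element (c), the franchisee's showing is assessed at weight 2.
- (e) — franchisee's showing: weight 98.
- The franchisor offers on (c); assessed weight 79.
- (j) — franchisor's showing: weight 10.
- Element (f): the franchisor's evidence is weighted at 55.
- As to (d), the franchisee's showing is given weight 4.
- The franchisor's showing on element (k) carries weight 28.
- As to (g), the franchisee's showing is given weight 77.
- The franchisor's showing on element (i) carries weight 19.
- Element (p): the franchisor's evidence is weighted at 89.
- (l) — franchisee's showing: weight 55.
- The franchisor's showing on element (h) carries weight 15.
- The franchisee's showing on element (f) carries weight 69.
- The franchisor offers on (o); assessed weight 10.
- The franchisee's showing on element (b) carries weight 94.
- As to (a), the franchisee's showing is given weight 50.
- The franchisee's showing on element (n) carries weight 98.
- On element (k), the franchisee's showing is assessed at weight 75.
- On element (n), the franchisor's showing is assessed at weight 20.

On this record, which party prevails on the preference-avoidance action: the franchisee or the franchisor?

— Issue I —
Stage I.1 (franchisee, a more-likely-than-not showing, weight is at least 48): (a) 50 ≥ 48 — meets; (b) net 94−44=50 ≥ 48 — meets.
  Stage I.1 carried; the burden shifts to the franchisor.
Stage I.2 (franchisor, a clear and cogent showing, weight is at least 77): (c) net 79−2=77 ≥ 77 — meets; (d) net 83−4=79 ≥ 77 — meets.
  Stage I.2 carried; the burden shifts to the franchisee.
Stage I.3 (franchisee, a prima facie showing, weight is at least 14): (e) net 98−84=14 ≥ 14 — meets; (f) net 69−55=14 ≥ 14 — meets.
  Stage I.3 carried; the final stage is satisfied.
Every stage carried; the franchisee prevails on this issue.
— Issue II —
Stage II.1 (franchisee, a heightened civil standard, weight is at least 78): (g) 77 < 78 — fails; (h) net 92−15=77 < 78 — fails.
  The franchisee does not carry Stage II.1.
So the franchisor prevails on this issue.
— Issue III —
Stage III.1 (franchisee, a preponderance, weight is at least 55): (l) 55 ≥ 55 — meets; (m) 55 ≥ 55 — meets.
  Stage III.1 is satisfied; the franchisee continues to bear the burden.
Stage III.2 (franchisee, a substantially-more-likely showing, weight is at least 77): (n) net 98−20=78 ≥ 77 — meets; (o) net 88−10=78 ≥ 77 — meets.
  Stage III.2 is satisfied; the onus moves to the franchisor.
Stage III.3 (franchisor, a preponderance, weight is at least 55): (p) net 89−35=54 < 55 — fails.
  Stage III.3 not carried; the franchisor fails its burden.
The analysis ends at Stage III.3; the franchisee prevails on this issue.
Per-issue: Issue I → franchisee; Issue II → franchisor; Issue III → franchisee. The franchisee must prevail on a majority of issues; overall, the franchisee prevails.

franchisee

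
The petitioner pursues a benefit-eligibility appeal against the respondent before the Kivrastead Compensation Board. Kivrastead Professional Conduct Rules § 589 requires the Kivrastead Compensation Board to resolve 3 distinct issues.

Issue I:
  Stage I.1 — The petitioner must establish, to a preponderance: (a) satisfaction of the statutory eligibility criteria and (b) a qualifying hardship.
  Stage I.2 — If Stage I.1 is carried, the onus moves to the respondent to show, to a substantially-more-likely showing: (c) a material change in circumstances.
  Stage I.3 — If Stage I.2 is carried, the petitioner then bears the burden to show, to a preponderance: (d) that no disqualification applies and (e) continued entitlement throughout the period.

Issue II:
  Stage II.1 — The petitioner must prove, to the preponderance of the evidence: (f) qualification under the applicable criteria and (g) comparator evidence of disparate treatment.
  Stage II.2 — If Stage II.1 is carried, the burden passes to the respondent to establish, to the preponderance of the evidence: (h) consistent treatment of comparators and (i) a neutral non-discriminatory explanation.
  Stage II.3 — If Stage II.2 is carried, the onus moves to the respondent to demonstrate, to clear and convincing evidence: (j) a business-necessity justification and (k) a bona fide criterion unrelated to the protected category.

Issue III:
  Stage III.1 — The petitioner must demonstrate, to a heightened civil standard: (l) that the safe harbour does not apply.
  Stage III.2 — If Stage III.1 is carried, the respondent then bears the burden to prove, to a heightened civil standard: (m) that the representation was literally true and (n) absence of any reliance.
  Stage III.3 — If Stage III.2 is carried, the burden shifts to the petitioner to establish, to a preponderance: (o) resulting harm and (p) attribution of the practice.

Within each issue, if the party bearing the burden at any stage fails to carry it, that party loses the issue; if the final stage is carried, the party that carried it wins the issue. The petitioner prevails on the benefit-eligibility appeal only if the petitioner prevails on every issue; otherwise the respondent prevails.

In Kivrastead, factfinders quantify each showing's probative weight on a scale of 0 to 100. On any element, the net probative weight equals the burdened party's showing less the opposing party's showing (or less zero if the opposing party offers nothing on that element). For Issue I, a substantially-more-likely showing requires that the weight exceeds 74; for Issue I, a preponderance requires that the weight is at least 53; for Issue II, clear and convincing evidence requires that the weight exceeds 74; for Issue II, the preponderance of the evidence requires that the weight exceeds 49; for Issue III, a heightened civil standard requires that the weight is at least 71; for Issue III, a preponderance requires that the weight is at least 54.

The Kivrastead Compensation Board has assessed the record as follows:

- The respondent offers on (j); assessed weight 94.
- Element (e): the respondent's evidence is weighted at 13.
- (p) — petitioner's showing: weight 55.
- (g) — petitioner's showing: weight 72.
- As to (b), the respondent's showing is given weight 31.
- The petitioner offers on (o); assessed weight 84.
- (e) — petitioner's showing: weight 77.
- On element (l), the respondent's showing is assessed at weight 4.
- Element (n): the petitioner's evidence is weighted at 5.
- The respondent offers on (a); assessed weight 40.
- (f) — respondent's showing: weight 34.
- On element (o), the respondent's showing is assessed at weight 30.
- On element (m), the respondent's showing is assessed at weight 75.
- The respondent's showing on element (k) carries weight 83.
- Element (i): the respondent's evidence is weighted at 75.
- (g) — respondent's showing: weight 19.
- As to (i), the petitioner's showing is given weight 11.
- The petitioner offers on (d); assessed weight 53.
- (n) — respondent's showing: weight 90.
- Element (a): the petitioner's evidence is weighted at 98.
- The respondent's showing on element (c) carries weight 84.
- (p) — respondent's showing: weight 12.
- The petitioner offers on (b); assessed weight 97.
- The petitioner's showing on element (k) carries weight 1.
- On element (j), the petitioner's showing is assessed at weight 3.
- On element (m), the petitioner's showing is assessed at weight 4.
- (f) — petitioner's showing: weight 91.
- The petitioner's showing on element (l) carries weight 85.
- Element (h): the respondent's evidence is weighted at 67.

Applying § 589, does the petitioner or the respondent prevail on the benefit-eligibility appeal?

— Issue I —
Stage I.1 (petitioner, a preponderance, weight is at least 53): (a) net 98−40=58 ≥ 53 — meets; (b) net 97−31=66 ≥ 53 — meets.
  All elements met. The burden passes to the respondent.
Stage I.2 (respondent, a substantially-more-likely showing, weight exceeds 74): (c) 84 > 74 — meets.
  All elements met. The burden passes to the petitioner.
Stage I.3 (petitioner, a preponderance, weight is at least 53): (d) 53 ≥ 53 — meets; (e) net 77−13=64 ≥ 53 — meets.
  All elements met at the final stage.
All stages carried — the petitioner prevails on this issue.
— Issue II —
Stage II.1 — burden on petitioner; standard: the preponderance of the evidence (weight exceeds 49).
    (f): 91 − 34 = 57 > 49 [met]
    (g): 72 − 19 = 53 > 49 [met]
  Stage II.1 carried; the burden shifts to the respondent.
Stage II.2 — burden on respondent; standard: the preponderance of the evidence (weight exceeds 49).
    (h): 67 > 49 [met]
    (i): 75 − 11 = 64 > 49 [met]
  All elements met. The respondent retains the burden for Stage II.3.
Stage II.3 — burden on respondent; standard: clear and convincing evidence (weight exceeds 74).
    (j): 94 − 3 = 91 > 74 [met]
    (k): 83 − 1 = 82 > 74 [met]
  Stage II.3 carried; the final stage is satisfied.
All stages carried — the respondent prevails on this issue.
— Issue III —
At Stage III.1 the petitioner must meet a heightened civil standard (weight is at least 71): on (l) the weight is 85 less the opposing 4 gives net 81, which does reach 71, so (l) meets the standard.
  All elements met. The burden passes to the respondent.
At Stage III.2 the respondent must meet a heightened civil standard (weight is at least 71): on (m) the weight is 75 less the opposing 4 gives net 71, ≥ 71, so (m) meets the standard; on (n) the weight is 90 less the opposing 5 gives net 85, which does reach 71, so (n) meets the standard.
  Stage III.2 carried; the burden shifts to the petitioner.
At Stage III.3 the petitioner must meet a preponderance (weight is at least 54): on (o) the weight is 84 less the opposing 30 gives net 54, which does reach 54, so (o) meets the standard; on (p) the weight is 55 less the opposing 12 gives net 43, which does not reach 54, so (p) does not meet the standard.
  The petitioner does not carry Stage III.3.
So the respondent prevails on this issue.
Per-issue: Issue I → petitioner; Issue II → respondent; Issue III → respondent. The petitioner must prevail on every issue; overall, the respondent prevails.

respondent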